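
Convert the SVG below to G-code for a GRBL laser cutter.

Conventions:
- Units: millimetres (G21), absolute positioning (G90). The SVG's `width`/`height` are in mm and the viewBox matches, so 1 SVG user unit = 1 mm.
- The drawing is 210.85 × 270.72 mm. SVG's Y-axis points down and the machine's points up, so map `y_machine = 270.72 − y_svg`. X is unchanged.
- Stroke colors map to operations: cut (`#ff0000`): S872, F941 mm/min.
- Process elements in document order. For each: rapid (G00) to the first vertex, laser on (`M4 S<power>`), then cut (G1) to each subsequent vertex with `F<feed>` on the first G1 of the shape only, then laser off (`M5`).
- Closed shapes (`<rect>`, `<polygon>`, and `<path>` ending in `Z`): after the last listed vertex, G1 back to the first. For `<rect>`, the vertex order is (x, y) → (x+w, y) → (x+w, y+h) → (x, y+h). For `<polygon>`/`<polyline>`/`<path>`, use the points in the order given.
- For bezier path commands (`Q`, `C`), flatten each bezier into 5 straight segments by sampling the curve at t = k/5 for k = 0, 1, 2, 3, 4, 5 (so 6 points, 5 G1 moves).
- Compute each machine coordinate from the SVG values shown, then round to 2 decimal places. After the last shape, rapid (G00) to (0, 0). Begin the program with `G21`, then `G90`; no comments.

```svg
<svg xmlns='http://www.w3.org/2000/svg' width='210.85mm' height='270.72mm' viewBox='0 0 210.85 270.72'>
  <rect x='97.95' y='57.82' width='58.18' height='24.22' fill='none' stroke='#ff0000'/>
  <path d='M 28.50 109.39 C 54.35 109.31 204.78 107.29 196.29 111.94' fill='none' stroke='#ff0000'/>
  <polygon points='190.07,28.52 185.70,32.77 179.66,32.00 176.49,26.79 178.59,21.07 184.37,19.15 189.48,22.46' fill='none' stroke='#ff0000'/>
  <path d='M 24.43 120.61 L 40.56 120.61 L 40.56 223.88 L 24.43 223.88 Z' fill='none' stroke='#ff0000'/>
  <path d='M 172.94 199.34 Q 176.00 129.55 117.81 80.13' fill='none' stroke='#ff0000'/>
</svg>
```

1 u = 1 mm; y_m = 270.72 − y.

[1] `<rect>` rectangle, #ff0000→cut S872 F941: (97.95,212.90) → (156.13,212.90) → (156.13,188.68) → (97.95,188.68) → (97.95,212.90) (closed)

[2] `<path>` cubic bezier, #ff0000→cut S872 F941: (28.50,161.33) → (56.69,161.54) → (101.17,161.81) → (148.34,161.71) → (184.58,160.84) → (196.29,158.78)

[3] `<polygon>` regular polygon, #ff0000→cut S872 F941: (190.07,242.20) → (185.70,237.95) → (179.66,238.72) → (176.49,243.93) → (178.59,249.65) → (184.37,251.57) → (189.48,248.26) → (190.07,242.20) (closed)

[4] `<path>` rectangle, #ff0000→cut S872 F941: (24.43,150.11) → (40.56,150.11) → (40.56,46.84) → (24.43,46.84) → (24.43,150.11) (closed)

[5] `<path>` quadratic bezier, #ff0000→cut S872 F941: (172.94,71.38) → (171.71,98.48) → (165.59,123.95) → (154.56,147.79) → (138.64,170.01) → (117.81,190.59)

G21
G90
G00 X97.95 Y212.90
M4 S872
G1 X156.13 Y212.90 F941
G1 X156.13 Y188.68
G1 X97.95 Y188.68
G1 X97.95 Y212.90
M5
G00 X28.50 Y161.33
M4 S872
G1 X56.69 Y161.54 F941
G1 X101.17 Y161.81
G1 X148.34 Y161.71
G1 X184.58 Y160.84
G1 X196.29 Y158.78
M5
G00 X190.07 Y242.20
M4 S872
G1 X185.70 Y237.95 F941
G1 X179.66 Y238.72
G1 X176.49 Y243.93
G1 X178.59 Y249.65
G1 X184.37 Y251.57
G1 X189.48 Y248.26
G1 X190.07 Y242.20
M5
G00 X24.43 Y150.11
M4 S872
G1 X40.56 Y150.11 F941
G1 X40.56 Y46.84
G1 X24.43 Y46.84
G1 X24.43 Y150.11
M5
G00 X172.94 Y71.38
M4 S872
G1 X171.71 Y98.48 F941
G1 X165.59 Y123.95
G1 X154.56 Y147.79
G1 X138.64 Y170.01
G1 X117.81 Y190.59
M5
G00 X0.00 Y0.00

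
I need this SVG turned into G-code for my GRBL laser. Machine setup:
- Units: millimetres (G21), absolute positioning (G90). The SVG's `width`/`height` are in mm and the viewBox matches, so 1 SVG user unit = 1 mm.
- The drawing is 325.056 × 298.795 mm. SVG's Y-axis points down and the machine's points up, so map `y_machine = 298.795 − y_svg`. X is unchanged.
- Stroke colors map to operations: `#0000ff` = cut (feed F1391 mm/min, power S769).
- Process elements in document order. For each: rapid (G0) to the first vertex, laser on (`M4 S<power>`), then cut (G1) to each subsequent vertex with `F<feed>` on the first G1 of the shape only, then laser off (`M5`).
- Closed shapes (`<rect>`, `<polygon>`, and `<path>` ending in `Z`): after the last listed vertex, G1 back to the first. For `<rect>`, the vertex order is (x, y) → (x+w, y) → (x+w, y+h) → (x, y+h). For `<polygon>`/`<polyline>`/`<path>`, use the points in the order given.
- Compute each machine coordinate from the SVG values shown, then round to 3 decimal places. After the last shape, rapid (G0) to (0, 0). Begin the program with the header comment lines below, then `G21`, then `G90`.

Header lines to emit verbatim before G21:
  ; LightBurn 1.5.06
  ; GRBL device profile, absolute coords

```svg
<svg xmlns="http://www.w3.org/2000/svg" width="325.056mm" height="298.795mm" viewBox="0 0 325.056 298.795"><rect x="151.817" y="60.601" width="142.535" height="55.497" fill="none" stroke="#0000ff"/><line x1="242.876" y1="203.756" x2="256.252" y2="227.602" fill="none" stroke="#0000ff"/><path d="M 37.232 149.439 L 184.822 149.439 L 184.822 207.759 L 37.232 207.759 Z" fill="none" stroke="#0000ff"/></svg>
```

viewBox `0 0 325.056 298.795` with mm width/height → 1 unit = 1 mm. Flip: y_m = 298.795 − y_svg.

**Shape 1** — `<rect>` rectangle, stroke `#0000ff` → cut (S769, F1391). Machine vertices: (151.817,238.194) → (294.352,238.194) → (294.352,182.697) → (151.817,182.697) → (151.817,238.194). Closed: final G1 returns to the first vertex.

**Shape 2** — `<line>` line segment, stroke `#0000ff` → cut (S769, F1391). Machine vertices: (242.876,95.039) → (256.252,71.193). Open path.

**Shape 3** — `<path>` rectangle, stroke `#0000ff` → cut (S769, F1391). Machine vertices: (37.232,149.356) → (184.822,149.356) → (184.822,91.036) → (37.232,91.036) → (37.232,149.356). Closed: final G1 returns to the first vertex.

; LightBurn 1.5.06
; GRBL device profile, absolute coords
G21
G90
G0 X151.817 Y238.194
M4 S769
G1 X294.352 Y238.194 F1391
G1 X294.352 Y182.697
G1 X151.817 Y182.697
G1 X151.817 Y238.194
M5
G0 X242.876 Y95.039
M4 S769
G1 X256.252 Y71.193 F1391
M5
G0 X37.232 Y149.356
M4 S769
G1 X184.822 Y149.356 F1391
G1 X184.822 Y91.036
G1 X37.232 Y91.036
G1 X37.232 Y149.356
M5
G0 X0.000 Y0.000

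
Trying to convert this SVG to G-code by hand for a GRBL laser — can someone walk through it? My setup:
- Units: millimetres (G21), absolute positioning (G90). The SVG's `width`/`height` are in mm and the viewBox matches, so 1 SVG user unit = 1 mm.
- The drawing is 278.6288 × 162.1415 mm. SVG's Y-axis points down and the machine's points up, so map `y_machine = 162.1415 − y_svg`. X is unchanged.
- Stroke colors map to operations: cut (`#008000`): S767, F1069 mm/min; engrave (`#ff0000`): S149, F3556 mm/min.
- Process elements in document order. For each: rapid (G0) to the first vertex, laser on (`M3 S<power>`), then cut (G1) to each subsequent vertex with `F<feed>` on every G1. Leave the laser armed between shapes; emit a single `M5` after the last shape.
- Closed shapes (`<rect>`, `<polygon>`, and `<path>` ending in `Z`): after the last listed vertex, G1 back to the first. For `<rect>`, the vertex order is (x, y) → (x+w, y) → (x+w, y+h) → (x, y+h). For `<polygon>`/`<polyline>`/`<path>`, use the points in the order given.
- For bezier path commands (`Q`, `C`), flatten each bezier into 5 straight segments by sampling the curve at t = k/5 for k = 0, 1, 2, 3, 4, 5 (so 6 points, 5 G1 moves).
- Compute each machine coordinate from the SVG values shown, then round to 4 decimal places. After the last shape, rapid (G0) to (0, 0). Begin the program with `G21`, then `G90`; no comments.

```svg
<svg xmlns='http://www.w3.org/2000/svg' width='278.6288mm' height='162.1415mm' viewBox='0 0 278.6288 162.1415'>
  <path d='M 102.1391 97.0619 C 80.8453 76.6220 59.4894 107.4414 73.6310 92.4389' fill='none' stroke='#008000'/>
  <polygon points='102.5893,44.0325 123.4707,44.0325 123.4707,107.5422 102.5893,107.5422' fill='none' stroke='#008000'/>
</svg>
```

G21
G90
G0 X102.1391 Y65.0796
M3 S767
G1 X89.6398 Y71.9691 F1069
G1 X78.8325 Y71.2162 F1069
G1 X71.4241 Y67.4809 F1069
G1 X69.1213 Y65.4231 F1069
G1 X73.6310 Y69.7026 F1069
G0 X102.5893 Y118.1090
M3 S767
G1 X123.4707 Y118.1090 F1069
G1 X123.4707 Y54.5993 F1069
G1 X102.5893 Y54.5993 F1069
G1 X102.5893 Y118.1090 F1069
M5
G0 X0.0000 Y0.0000

1 u = 1 mm; y_m = 162.1415 − y.

[1] `<path>` cubic bezier, #008000→cut S767 F1069: (102.1391,65.0796) → (89.6398,71.9691) → (78.8325,71.2162) → (71.4241,67.4809) → (69.1213,65.4231) → (73.6310,69.7026)

[2] `<polygon>` rectangle, #008000→cut S767 F1069: (102.5893,118.1090) → (123.4707,118.1090) → (123.4707,54.5993) → (102.5893,54.5993) → (102.5893,118.1090) (closed)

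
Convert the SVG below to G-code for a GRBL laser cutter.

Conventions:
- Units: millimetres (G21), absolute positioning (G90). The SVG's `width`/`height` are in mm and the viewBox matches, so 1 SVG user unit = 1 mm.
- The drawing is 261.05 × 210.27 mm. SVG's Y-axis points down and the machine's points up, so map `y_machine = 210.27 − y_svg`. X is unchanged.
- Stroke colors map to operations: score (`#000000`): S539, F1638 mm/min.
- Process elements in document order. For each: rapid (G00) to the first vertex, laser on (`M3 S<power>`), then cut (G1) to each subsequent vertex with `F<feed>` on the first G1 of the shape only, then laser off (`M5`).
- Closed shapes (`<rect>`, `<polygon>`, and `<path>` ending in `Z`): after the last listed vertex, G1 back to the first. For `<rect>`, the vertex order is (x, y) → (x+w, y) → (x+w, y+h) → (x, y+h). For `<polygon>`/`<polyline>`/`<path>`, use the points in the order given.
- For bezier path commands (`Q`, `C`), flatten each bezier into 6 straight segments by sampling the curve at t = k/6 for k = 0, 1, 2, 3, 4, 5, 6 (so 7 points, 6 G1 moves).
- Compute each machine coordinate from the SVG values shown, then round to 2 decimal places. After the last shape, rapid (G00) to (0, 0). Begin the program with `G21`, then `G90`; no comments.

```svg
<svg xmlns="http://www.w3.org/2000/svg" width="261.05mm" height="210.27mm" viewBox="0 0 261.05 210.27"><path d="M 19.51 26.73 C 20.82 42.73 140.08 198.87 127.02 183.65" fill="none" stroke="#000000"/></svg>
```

1 u = 1 mm; y_m = 210.27 − y.

[1] `<path>` cubic bezier, #000000→score S539 F1638: (19.51,183.54) → (28.84,165.30) → (50.87,132.36) → (78.65,93.37) → (105.24,56.98) → (123.68,31.85) → (127.02,26.62)

G21
G90
G00 X19.51 Y183.54
M3 S539
G1 X28.84 Y165.30 F1638
G1 X50.87 Y132.36
G1 X78.65 Y93.37
G1 X105.24 Y56.98
G1 X123.68 Y31.85
G1 X127.02 Y26.62
M5
G00 X0.00 Y0.00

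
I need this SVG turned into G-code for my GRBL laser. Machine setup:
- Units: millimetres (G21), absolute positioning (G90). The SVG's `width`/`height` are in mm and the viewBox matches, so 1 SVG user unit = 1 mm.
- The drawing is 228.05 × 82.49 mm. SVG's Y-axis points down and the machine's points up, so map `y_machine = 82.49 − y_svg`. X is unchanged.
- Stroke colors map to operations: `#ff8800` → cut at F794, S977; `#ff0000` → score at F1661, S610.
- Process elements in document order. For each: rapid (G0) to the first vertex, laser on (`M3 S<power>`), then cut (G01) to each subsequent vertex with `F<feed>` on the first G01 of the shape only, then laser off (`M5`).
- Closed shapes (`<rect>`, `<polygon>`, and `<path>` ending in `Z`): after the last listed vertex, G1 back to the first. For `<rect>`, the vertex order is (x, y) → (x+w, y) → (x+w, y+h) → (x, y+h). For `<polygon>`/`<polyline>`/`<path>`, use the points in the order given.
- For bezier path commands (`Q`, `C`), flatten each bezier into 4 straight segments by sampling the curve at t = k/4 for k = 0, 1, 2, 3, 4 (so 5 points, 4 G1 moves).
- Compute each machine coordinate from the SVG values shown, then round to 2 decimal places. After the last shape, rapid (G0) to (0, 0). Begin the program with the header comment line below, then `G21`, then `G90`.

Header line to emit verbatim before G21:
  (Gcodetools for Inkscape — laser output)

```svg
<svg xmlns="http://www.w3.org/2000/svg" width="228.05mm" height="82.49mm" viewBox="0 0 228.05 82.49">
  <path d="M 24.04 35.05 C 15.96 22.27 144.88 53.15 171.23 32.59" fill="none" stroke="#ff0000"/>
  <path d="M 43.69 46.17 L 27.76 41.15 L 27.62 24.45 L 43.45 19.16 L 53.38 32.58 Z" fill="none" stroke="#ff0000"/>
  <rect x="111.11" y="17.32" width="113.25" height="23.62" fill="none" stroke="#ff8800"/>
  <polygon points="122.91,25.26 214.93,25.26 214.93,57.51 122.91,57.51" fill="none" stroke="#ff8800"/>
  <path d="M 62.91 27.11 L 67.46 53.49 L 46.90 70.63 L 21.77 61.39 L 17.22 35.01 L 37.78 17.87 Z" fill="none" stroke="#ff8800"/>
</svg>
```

(Gcodetools for Inkscape — laser output)
G21
G90
G0 X24.04 Y47.44
M3 S610
G01 X39.92 Y50.32 F1661
G01 X84.72 Y45.75
G01 X135.98 Y42.64
G01 X171.23 Y49.90
M5
G0 X43.69 Y36.32
M3 S610
G01 X27.76 Y41.34 F1661
G01 X27.62 Y58.04
G01 X43.45 Y63.33
G01 X53.38 Y49.91
G01 X43.69 Y36.32
M5
G0 X111.11 Y65.17
M3 S977
G01 X224.36 Y65.17 F794
G01 X224.36 Y41.55
G01 X111.11 Y41.55
G01 X111.11 Y65.17
M5
G0 X122.91 Y57.23
M3 S977
G01 X214.93 Y57.23 F794
G01 X214.93 Y24.98
G01 X122.91 Y24.98
G01 X122.91 Y57.23
M5
G0 X62.91 Y55.38
M3 S977
G01 X67.46 Y29.00 F794
G01 X46.90 Y11.86
G01 X21.77 Y21.10
G01 X17.22 Y47.48
G01 X37.78 Y64.62
G01 X62.91 Y55.38
M5
G0 X0.00 Y0.00

viewBox `0 0 228.05 82.49` with mm width/height → 1 unit = 1 mm. Flip: y_m = 82.49 − y_svg.

**Shape 1** — `<path>` cubic bezier, stroke `#ff0000` → score (S610, F1661). Control points (SVG): P0=(24.04,35.05), P1=(15.96,22.27), P2=(144.88,53.15), P3=(171.23,32.59); sampled at t=k/4. Machine vertices: (24.04,47.44) → (39.92,50.32) → (84.72,45.75) → (135.98,42.64) → (171.23,49.90). Open path.

**Shape 2** — `<path>` regular polygon, stroke `#ff0000` → score (S610, F1661). Machine vertices: (43.69,36.32) → (27.76,41.34) → (27.62,58.04) → (43.45,63.33) → (53.38,49.91) → (43.69,36.32). Closed: final G1 returns to the first vertex.

**Shape 3** — `<rect>` rectangle, stroke `#ff8800` → cut (S977, F794). Machine vertices: (111.11,65.17) → (224.36,65.17) → (224.36,41.55) → (111.11,41.55) → (111.11,65.17). Closed: final G1 returns to the first vertex.

**Shape 4** — `<polygon>` rectangle, stroke `#ff8800` → cut (S977, F794). Machine vertices: (122.91,57.23) → (214.93,57.23) → (214.93,24.98) → (122.91,24.98) → (122.91,57.23). Closed: final G1 returns to the first vertex.

**Shape 5** — `<path>` regular polygon, stroke `#ff8800` → cut (S977, F794). Machine vertices: (62.91,55.38) → (67.46,29.00) → (46.90,11.86) → (21.77,21.10) → (17.22,47.48) → (37.78,64.62) → (62.91,55.38). Closed: final G1 returns to the first vertex.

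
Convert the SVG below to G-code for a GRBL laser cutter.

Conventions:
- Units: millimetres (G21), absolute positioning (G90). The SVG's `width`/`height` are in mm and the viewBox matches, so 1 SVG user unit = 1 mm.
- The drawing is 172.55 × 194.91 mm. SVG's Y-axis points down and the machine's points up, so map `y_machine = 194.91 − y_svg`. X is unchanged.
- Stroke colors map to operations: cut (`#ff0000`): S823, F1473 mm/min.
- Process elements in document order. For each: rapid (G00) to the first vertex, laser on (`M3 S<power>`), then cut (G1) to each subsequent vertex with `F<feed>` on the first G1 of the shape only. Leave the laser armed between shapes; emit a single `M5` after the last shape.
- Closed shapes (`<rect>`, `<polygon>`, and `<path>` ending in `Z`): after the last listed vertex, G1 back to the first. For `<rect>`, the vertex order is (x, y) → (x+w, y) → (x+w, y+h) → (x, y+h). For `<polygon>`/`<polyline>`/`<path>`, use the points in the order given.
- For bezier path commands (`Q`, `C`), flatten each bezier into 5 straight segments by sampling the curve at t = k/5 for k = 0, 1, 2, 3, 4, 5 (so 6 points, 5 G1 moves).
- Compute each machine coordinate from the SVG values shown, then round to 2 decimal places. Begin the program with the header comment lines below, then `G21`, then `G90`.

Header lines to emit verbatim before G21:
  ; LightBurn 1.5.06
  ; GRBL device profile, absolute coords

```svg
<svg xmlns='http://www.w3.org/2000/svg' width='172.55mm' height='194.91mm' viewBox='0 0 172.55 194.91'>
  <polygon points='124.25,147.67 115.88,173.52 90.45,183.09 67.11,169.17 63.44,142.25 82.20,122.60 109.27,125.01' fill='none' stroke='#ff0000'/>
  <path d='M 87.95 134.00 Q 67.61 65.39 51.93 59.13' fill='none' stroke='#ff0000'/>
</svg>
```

viewBox `0 0 172.55 194.91` with mm width/height → 1 unit = 1 mm. Flip: y_m = 194.91 − y_svg.

**Shape 1** — `<polygon>` regular polygon, stroke `#ff0000` → cut (S823, F1473). Machine vertices: (124.25,47.24) → (115.88,21.39) → (90.45,11.82) → (67.11,25.74) → (63.44,52.66) → (82.20,72.31) → (109.27,69.90) → (124.25,47.24). Closed: final G1 returns to the first vertex.

**Shape 2** — `<path>` quadratic bezier, stroke `#ff0000` → cut (S823, F1473). Control points (SVG): P0=(87.95,134.00), P1=(67.61,65.39), P2=(51.93,59.13); sampled at t=k/5. Machine vertices: (87.95,60.91) → (80.00,85.86) → (72.42,105.82) → (65.22,120.80) → (58.39,130.78) → (51.93,135.78). Open path.

; LightBurn 1.5.06
; GRBL device profile, absolute coords
G21
G90
G00 X124.25 Y47.24
M3 S823
G1 X115.88 Y21.39 F1473
G1 X90.45 Y11.82
G1 X67.11 Y25.74
G1 X63.44 Y52.66
G1 X82.20 Y72.31
G1 X109.27 Y69.90
G1 X124.25 Y47.24
G00 X87.95 Y60.91
M3 S823
G1 X80.00 Y85.86 F1473
G1 X72.42 Y105.82
G1 X65.22 Y120.80
G1 X58.39 Y130.78
G1 X51.93 Y135.78
M5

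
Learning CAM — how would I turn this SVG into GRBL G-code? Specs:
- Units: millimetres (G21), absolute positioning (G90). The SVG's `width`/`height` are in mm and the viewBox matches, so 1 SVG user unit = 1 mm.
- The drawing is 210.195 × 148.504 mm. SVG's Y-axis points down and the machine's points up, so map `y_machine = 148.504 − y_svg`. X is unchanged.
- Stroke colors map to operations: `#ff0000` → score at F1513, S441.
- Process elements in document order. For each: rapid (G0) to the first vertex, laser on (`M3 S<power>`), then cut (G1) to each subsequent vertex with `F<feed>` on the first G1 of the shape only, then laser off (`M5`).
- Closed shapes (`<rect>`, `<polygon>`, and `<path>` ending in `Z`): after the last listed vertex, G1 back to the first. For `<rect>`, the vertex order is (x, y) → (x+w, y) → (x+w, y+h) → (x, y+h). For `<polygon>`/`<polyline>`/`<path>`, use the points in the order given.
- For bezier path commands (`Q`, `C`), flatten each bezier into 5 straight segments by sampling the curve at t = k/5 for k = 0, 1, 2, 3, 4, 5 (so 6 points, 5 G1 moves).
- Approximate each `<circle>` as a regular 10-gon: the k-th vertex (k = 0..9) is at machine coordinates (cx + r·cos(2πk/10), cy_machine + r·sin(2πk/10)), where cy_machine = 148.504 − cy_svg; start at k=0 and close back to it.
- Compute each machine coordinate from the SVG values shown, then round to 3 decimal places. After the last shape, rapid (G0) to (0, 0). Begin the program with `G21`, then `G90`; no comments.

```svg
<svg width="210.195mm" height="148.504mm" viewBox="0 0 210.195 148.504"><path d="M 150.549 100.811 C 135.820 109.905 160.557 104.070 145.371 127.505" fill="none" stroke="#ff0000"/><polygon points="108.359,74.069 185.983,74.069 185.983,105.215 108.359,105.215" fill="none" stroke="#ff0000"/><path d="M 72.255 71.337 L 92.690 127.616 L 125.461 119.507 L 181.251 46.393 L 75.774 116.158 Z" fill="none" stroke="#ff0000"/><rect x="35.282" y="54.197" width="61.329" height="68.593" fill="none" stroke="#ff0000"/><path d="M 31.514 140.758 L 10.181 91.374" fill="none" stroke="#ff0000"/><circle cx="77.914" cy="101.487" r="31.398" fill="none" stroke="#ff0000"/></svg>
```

G21
G90
G0 X150.549 Y47.693
M3 S441
G1 X145.812 Y43.674 F1513
G1 X146.737 Y41.117
G1 X149.512 Y37.900
G1 X150.327 Y31.901
G1 X145.371 Y20.999
M5
G0 X108.359 Y74.435
M3 S441
G1 X185.983 Y74.435 F1513
G1 X185.983 Y43.289
G1 X108.359 Y43.289
G1 X108.359 Y74.435
M5
G0 X72.255 Y77.167
M3 S441
G1 X92.690 Y20.888 F1513
G1 X125.461 Y28.997
G1 X181.251 Y102.111
G1 X75.774 Y32.346
G1 X72.255 Y77.167
M5
G0 X35.282 Y94.307
M3 S441
G1 X96.611 Y94.307 F1513
G1 X96.611 Y25.714
G1 X35.282 Y25.714
G1 X35.282 Y94.307
M5
G0 X31.514 Y7.746
M3 S441
G1 X10.181 Y57.130 F1513
M5
G0 X109.312 Y47.017
M3 S441
G1 X103.316 Y65.472 F1513
G1 X87.617 Y76.878
G1 X68.211 Y76.878
G1 X52.512 Y65.472
G1 X46.516 Y47.017
G1 X52.512 Y28.562
G1 X68.211 Y17.156
G1 X87.617 Y17.156
G1 X103.316 Y28.562
G1 X109.312 Y47.017
M5
G0 X0.000 Y0.000

Since the viewBox matches the mm dimensions, user units are millimetres directly. The only transform is the Y-flip y_m = 148.504 − y_svg.

Shape 1 is a cubic bezier drawn with `<path>`. Its stroke #ff0000 means score at S441, F1513. After flipping Y the toolpath is (150.549,47.693) → (145.812,43.674) → (146.737,41.117) → (149.512,37.900) → (150.327,31.901) → (145.371,20.999).

Shape 2 is a rectangle drawn with `<polygon>`. Its stroke #ff0000 means score at S441, F1513. After flipping Y the toolpath is (108.359,74.435) → (185.983,74.435) → (185.983,43.289) → (108.359,43.289) → (108.359,74.435), returning to the start.

Shape 3 is a closed polygon drawn with `<path>`. Its stroke #ff0000 means score at S441, F1513. After flipping Y the toolpath is (72.255,77.167) → (92.690,20.888) → (125.461,28.997) → (181.251,102.111) → (75.774,32.346) → (72.255,77.167), returning to the start.

Shape 4 is a rectangle drawn with `<rect>`. Its stroke #ff0000 means score at S441, F1513. After flipping Y the toolpath is (35.282,94.307) → (96.611,94.307) → (96.611,25.714) → (35.282,25.714) → (35.282,94.307), returning to the start.

Shape 5 is a line segment drawn with `<path>`. Its stroke #ff0000 means score at S441, F1513. After flipping Y the toolpath is (31.514,7.746) → (10.181,57.130).

Shape 6 is a circle drawn with `<circle>`. Its stroke #ff0000 means score at S441, F1513. After flipping Y the toolpath is (109.312,47.017) → (103.316,65.472) → (87.617,76.878) → (68.211,76.878) → (52.512,65.472) → (46.516,47.017) → (52.512,28.562) → (68.211,17.156) → (87.617,17.156) → (103.316,28.562) → (109.312,47.017), returning to the start.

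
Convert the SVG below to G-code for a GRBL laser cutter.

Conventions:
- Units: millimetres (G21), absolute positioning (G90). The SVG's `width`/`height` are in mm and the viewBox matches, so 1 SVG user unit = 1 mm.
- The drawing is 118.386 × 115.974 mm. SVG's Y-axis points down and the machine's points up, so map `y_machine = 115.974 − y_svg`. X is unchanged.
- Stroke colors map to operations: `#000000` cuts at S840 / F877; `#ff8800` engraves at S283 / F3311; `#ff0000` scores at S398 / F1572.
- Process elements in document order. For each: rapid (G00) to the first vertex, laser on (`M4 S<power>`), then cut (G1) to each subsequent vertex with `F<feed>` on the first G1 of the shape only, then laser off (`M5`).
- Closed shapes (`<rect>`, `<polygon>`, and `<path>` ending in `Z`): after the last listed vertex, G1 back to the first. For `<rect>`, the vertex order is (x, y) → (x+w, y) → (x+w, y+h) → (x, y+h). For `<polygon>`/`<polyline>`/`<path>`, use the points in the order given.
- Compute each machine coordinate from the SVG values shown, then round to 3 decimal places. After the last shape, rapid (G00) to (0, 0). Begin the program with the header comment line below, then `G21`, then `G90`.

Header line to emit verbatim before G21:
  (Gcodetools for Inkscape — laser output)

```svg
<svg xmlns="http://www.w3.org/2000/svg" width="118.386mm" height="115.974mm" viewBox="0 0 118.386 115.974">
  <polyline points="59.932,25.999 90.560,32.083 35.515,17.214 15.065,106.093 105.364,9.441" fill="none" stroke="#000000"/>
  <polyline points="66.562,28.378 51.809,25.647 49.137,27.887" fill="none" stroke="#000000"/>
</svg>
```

Since the viewBox matches the mm dimensions, user units are millimetres directly. The only transform is the Y-flip y_m = 115.974 − y_svg.

Shape 1 is a open polyline drawn with `<polyline>`. Its stroke #000000 means cut at S840, F877. After flipping Y the toolpath is (59.932,89.975) → (90.560,83.891) → (35.515,98.760) → (15.065,9.881) → (105.364,106.533).

Shape 2 is a open polyline drawn with `<polyline>`. Its stroke #000000 means cut at S840, F877. After flipping Y the toolpath is (66.562,87.596) → (51.809,90.327) → (49.137,88.087).

(Gcodetools for Inkscape — laser output)
G21
G90
G00 X59.932 Y89.975
M4 S840
G1 X90.560 Y83.891 F877
G1 X35.515 Y98.760
G1 X15.065 Y9.881
G1 X105.364 Y106.533
M5
G00 X66.562 Y87.596
M4 S840
G1 X51.809 Y90.327 F877
G1 X49.137 Y88.087
M5
G00 X0.000 Y0.000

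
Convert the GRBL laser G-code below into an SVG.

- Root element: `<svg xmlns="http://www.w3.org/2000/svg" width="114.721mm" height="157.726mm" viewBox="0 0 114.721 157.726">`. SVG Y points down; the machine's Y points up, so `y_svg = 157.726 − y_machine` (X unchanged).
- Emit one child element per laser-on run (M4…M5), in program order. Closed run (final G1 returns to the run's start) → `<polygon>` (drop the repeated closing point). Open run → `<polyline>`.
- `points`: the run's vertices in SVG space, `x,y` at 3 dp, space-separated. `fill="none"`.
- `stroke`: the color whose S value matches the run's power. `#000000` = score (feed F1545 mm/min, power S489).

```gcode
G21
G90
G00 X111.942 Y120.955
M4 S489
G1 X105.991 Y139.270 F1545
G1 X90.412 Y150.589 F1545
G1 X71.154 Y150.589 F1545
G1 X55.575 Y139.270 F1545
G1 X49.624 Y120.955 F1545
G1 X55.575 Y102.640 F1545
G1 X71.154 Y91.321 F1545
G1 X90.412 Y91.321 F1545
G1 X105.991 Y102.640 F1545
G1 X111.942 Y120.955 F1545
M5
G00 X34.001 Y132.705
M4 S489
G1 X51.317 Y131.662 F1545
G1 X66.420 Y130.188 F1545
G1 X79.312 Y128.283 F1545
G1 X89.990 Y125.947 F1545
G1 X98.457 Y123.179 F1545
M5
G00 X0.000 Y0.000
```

<svg xmlns="http://www.w3.org/2000/svg" width="114.721mm" height="157.726mm" viewBox="0 0 114.721 157.726">
  <polygon points="111.942,36.771 105.991,18.456 90.412,7.137 71.154,7.137 55.575,18.456 49.624,36.771 55.575,55.086 71.154,66.405 90.412,66.405 105.991,55.086" fill="none" stroke="#000000"/>
  <polyline points="34.001,25.021 51.317,26.064 66.420,27.538 79.312,29.443 89.990,31.779 98.457,34.547" fill="none" stroke="#000000"/>
</svg>

Machine Y-up, SVG Y-down with viewBox height 157.726, so y_svg = 157.726 − y_machine; X carries over. Every run uses S489, so all elements get stroke `#000000` (score).

Run 1: The run returns to its start, so emit a `<polygon>` with points (Y-flipped): 111.942,36.771 105.991,18.456 90.412,7.137 71.154,7.137 55.575,18.456 49.624,36.771 55.575,55.086 71.154,66.405 90.412,66.405 105.991,55.086.

Run 2: The run is open, so emit a `<polyline>` with points (Y-flipped): 34.001,25.021 51.317,26.064 66.420,27.538 79.312,29.443 89.990,31.779 98.457,34.547.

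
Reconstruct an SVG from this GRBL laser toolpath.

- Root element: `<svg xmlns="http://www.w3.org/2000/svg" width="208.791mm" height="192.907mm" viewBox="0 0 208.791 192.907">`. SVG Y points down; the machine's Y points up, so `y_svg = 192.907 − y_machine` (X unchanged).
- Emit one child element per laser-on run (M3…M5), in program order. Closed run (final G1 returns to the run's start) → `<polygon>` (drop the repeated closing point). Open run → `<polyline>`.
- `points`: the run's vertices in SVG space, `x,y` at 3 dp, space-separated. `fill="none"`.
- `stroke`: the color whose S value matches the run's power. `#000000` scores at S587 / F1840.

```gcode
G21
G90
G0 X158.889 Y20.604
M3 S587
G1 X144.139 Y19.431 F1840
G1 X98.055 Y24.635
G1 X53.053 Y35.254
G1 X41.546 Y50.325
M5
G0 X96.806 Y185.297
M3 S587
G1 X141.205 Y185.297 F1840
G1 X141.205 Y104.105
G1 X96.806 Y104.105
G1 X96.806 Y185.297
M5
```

Machine Y-up, SVG Y-down with viewBox height 192.907, so y_svg = 192.907 − y_machine; X carries over. Every run uses S587, so all elements get stroke `#000000` (score).

Run 1: The run is open, so emit a `<polyline>` with points (Y-flipped): 158.889,172.303 144.139,173.476 98.055,168.272 53.053,157.653 41.546,142.582.

Run 2: The run returns to its start, so emit a `<polygon>` with points (Y-flipped): 96.806,7.610 141.205,7.610 141.205,88.802 96.806,88.802.

<svg xmlns="http://www.w3.org/2000/svg" width="208.791mm" height="192.907mm" viewBox="0 0 208.791 192.907">
  <polyline points="158.889,172.303 144.139,173.476 98.055,168.272 53.053,157.653 41.546,142.582" fill="none" stroke="#000000"/>
  <polygon points="96.806,7.610 141.205,7.610 141.205,88.802 96.806,88.802" fill="none" stroke="#000000"/>
</svg>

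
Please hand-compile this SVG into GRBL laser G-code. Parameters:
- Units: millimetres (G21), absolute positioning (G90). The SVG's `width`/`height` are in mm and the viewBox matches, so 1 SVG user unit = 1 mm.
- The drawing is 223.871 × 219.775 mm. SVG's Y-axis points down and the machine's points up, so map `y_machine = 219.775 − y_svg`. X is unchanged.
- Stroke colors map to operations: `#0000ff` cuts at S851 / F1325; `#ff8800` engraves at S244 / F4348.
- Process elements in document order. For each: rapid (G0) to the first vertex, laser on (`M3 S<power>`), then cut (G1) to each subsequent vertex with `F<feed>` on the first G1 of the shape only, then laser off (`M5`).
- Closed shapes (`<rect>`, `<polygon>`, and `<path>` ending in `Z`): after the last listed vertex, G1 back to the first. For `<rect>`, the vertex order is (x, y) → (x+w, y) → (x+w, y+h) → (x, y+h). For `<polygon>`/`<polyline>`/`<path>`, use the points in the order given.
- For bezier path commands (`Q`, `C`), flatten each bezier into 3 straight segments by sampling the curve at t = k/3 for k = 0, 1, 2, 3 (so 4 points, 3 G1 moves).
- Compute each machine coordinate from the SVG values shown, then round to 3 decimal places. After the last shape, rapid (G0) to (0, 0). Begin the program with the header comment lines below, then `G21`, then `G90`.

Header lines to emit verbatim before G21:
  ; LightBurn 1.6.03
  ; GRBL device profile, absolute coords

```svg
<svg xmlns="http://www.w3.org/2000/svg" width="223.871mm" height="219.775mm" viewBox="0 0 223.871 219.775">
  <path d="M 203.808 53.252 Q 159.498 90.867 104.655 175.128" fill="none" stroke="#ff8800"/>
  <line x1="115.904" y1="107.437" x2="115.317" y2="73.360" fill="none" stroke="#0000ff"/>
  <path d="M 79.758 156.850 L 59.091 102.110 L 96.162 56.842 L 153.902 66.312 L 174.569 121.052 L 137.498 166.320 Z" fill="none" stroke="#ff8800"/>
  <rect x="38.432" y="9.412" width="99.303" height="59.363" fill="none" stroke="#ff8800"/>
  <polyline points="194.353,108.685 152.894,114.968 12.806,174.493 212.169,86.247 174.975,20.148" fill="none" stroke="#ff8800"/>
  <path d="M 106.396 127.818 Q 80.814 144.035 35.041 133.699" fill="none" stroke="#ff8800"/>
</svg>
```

Since the viewBox matches the mm dimensions, user units are millimetres directly. The only transform is the Y-flip y_m = 219.775 − y_svg.

Shape 1 is a quadratic bezier drawn with `<path>`. Its stroke #ff8800 means engrave at S244, F4348. After flipping Y the toolpath is (203.808,166.523) → (173.098,136.263) → (140.047,95.638) → (104.655,44.647).

Shape 2 is a line segment drawn with `<line>`. Its stroke #0000ff means cut at S851, F1325. After flipping Y the toolpath is (115.904,112.338) → (115.317,146.415).

Shape 3 is a regular polygon drawn with `<path>`. Its stroke #ff8800 means engrave at S244, F4348. After flipping Y the toolpath is (79.758,62.925) → (59.091,117.665) → (96.162,162.933) → (153.902,153.463) → (174.569,98.723) → (137.498,53.455) → (79.758,62.925), returning to the start.

Shape 4 is a rectangle drawn with `<rect>`. Its stroke #ff8800 means engrave at S244, F4348. After flipping Y the toolpath is (38.432,210.363) → (137.735,210.363) → (137.735,151.000) → (38.432,151.000) → (38.432,210.363), returning to the start.

Shape 5 is a open polyline drawn with `<polyline>`. Its stroke #ff8800 means engrave at S244, F4348. After flipping Y the toolpath is (194.353,111.090) → (152.894,104.807) → (12.806,45.282) → (212.169,133.528) → (174.975,199.627).

Shape 6 is a quadratic bezier drawn with `<path>`. Its stroke #ff8800 means engrave at S244, F4348. After flipping Y the toolpath is (106.396,91.957) → (87.098,84.096) → (63.313,82.136) → (35.041,86.076).

; LightBurn 1.6.03
; GRBL device profile, absolute coords
G21
G90
G0 X203.808 Y166.523
M3 S244
G1 X173.098 Y136.263 F4348
G1 X140.047 Y95.638
G1 X104.655 Y44.647
M5
G0 X115.904 Y112.338
M3 S851
G1 X115.317 Y146.415 F1325
M5
G0 X79.758 Y62.925
M3 S244
G1 X59.091 Y117.665 F4348
G1 X96.162 Y162.933
G1 X153.902 Y153.463
G1 X174.569 Y98.723
G1 X137.498 Y53.455
G1 X79.758 Y62.925
M5
G0 X38.432 Y210.363
M3 S244
G1 X137.735 Y210.363 F4348
G1 X137.735 Y151.000
G1 X38.432 Y151.000
G1 X38.432 Y210.363
M5
G0 X194.353 Y111.090
M3 S244
G1 X152.894 Y104.807 F4348
G1 X12.806 Y45.282
G1 X212.169 Y133.528
G1 X174.975 Y199.627
M5
G0 X106.396 Y91.957
M3 S244
G1 X87.098 Y84.096 F4348
G1 X63.313 Y82.136
G1 X35.041 Y86.076
M5
G0 X0.000 Y0.000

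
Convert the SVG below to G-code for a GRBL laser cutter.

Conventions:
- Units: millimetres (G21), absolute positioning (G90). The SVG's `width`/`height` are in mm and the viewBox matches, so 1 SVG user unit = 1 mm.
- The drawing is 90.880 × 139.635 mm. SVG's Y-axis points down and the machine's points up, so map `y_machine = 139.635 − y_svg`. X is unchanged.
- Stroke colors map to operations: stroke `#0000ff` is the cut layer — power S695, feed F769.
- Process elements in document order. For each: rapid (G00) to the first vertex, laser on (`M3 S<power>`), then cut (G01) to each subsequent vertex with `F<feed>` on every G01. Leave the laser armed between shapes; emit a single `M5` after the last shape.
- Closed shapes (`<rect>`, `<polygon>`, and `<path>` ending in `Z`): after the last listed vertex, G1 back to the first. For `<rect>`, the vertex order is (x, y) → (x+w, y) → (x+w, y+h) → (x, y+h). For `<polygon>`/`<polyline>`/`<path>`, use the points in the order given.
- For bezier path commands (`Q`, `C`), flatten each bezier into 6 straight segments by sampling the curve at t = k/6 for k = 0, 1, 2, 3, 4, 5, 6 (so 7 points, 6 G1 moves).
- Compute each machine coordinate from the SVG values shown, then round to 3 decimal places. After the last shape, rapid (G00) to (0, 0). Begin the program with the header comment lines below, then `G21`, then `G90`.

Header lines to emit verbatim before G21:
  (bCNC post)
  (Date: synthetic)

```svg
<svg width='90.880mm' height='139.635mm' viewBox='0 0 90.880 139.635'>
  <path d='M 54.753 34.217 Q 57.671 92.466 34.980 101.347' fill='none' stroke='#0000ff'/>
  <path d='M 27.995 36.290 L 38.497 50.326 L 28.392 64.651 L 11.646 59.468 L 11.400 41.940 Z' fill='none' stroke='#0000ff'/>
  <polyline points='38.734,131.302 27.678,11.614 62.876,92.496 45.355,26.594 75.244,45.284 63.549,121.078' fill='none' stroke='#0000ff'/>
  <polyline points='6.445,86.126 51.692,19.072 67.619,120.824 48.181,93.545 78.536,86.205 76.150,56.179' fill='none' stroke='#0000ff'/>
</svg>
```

Since the viewBox matches the mm dimensions, user units are millimetres directly. The only transform is the Y-flip y_m = 139.635 − y_svg.

Shape 1 is a quadratic bezier drawn with `<path>`. Its stroke #0000ff means cut at S695, F769. After flipping Y the toolpath is (54.753,105.418) → (55.014,87.373) → (53.853,72.071) → (51.269,59.511) → (47.262,49.694) → (41.832,42.620) → (34.980,38.288).

Shape 2 is a regular polygon drawn with `<path>`. Its stroke #0000ff means cut at S695, F769. After flipping Y the toolpath is (27.995,103.345) → (38.497,89.309) → (28.392,74.984) → (11.646,80.167) → (11.400,97.695) → (27.995,103.345), returning to the start.

Shape 3 is a open polyline drawn with `<polyline>`. Its stroke #0000ff means cut at S695, F769. After flipping Y the toolpath is (38.734,8.333) → (27.678,128.021) → (62.876,47.139) → (45.355,113.041) → (75.244,94.351) → (63.549,18.557).

Shape 4 is a open polyline drawn with `<polyline>`. Its stroke #0000ff means cut at S695, F769. After flipping Y the toolpath is (6.445,53.509) → (51.692,120.563) → (67.619,18.811) → (48.181,46.090) → (78.536,53.430) → (76.150,83.456).

(bCNC post)
(Date: synthetic)
G21
G90
G00 X54.753 Y105.418
M3 S695
G01 X55.014 Y87.373 F769
G01 X53.853 Y72.071 F769
G01 X51.269 Y59.511 F769
G01 X47.262 Y49.694 F769
G01 X41.832 Y42.620 F769
G01 X34.980 Y38.288 F769
G00 X27.995 Y103.345
M3 S695
G01 X38.497 Y89.309 F769
G01 X28.392 Y74.984 F769
G01 X11.646 Y80.167 F769
G01 X11.400 Y97.695 F769
G01 X27.995 Y103.345 F769
G00 X38.734 Y8.333
M3 S695
G01 X27.678 Y128.021 F769
G01 X62.876 Y47.139 F769
G01 X45.355 Y113.041 F769
G01 X75.244 Y94.351 F769
G01 X63.549 Y18.557 F769
G00 X6.445 Y53.509
M3 S695
G01 X51.692 Y120.563 F769
G01 X67.619 Y18.811 F769
G01 X48.181 Y46.090 F769
G01 X78.536 Y53.430 F769
G01 X76.150 Y83.456 F769
M5
G00 X0.000 Y0.000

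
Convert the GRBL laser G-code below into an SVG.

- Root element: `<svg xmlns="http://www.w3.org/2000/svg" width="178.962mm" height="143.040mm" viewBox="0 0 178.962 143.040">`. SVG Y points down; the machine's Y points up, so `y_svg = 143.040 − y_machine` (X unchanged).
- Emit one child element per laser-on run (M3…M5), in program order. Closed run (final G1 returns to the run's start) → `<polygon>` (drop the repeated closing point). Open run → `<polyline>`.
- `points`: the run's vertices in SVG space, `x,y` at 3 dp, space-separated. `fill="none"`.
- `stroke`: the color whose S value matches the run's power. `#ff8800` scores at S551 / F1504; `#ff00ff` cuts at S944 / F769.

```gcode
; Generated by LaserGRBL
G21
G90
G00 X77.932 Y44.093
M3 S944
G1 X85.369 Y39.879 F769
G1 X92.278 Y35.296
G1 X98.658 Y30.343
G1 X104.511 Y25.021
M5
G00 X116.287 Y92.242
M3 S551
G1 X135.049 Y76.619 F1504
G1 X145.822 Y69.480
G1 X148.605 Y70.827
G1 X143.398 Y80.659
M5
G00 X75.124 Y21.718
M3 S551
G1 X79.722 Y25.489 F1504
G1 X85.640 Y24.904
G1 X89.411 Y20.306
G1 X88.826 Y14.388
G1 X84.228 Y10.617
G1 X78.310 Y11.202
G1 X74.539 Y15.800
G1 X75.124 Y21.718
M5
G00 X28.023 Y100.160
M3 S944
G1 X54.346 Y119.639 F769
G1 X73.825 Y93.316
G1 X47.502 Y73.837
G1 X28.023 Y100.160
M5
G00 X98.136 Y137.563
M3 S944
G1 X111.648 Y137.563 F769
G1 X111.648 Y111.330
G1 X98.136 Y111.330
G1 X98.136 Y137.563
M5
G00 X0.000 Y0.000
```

Each laser-on run becomes one SVG element. Flip Y back into SVG space with y_svg = 143.040 − y_machine.

Run 1: S944 ⇒ cut layer `#ff00ff`. The run is open, so emit a `<polyline>` with points (Y-flipped): 77.932,98.947 85.369,103.161 92.278,107.744 98.658,112.697 104.511,118.019.

Run 2: the run's S551 means `#ff8800` (score). The run is open, so emit a `<polyline>` with points (Y-flipped): 116.287,50.798 135.049,66.421 145.822,73.560 148.605,72.213 143.398,62.381.

Run 3: power S551 maps to stroke `#ff8800` (score). The run returns to its start, so emit a `<polygon>` with points (Y-flipped): 75.124,121.322 79.722,117.551 85.640,118.136 89.411,122.734 88.826,128.652 84.228,132.423 78.310,131.838 74.539,127.240.

Run 4: power S944 maps to stroke `#ff00ff` (cut). The run returns to its start, so emit a `<polygon>` with points (Y-flipped): 28.023,42.880 54.346,23.401 73.825,49.724 47.502,69.203.

Run 5: the run's S944 means `#ff00ff` (cut). The run returns to its start, so emit a `<polygon>` with points (Y-flipped): 98.136,5.477 111.648,5.477 111.648,31.710 98.136,31.710.

<svg xmlns="http://www.w3.org/2000/svg" width="178.962mm" height="143.040mm" viewBox="0 0 178.962 143.040">
  <polyline points="77.932,98.947 85.369,103.161 92.278,107.744 98.658,112.697 104.511,118.019" fill="none" stroke="#ff00ff"/>
  <polyline points="116.287,50.798 135.049,66.421 145.822,73.560 148.605,72.213 143.398,62.381" fill="none" stroke="#ff8800"/>
  <polygon points="75.124,121.322 79.722,117.551 85.640,118.136 89.411,122.734 88.826,128.652 84.228,132.423 78.310,131.838 74.539,127.240" fill="none" stroke="#ff8800"/>
  <polygon points="28.023,42.880 54.346,23.401 73.825,49.724 47.502,69.203" fill="none" stroke="#ff00ff"/>
  <polygon points="98.136,5.477 111.648,5.477 111.648,31.710 98.136,31.710" fill="none" stroke="#ff00ff"/>
</svg>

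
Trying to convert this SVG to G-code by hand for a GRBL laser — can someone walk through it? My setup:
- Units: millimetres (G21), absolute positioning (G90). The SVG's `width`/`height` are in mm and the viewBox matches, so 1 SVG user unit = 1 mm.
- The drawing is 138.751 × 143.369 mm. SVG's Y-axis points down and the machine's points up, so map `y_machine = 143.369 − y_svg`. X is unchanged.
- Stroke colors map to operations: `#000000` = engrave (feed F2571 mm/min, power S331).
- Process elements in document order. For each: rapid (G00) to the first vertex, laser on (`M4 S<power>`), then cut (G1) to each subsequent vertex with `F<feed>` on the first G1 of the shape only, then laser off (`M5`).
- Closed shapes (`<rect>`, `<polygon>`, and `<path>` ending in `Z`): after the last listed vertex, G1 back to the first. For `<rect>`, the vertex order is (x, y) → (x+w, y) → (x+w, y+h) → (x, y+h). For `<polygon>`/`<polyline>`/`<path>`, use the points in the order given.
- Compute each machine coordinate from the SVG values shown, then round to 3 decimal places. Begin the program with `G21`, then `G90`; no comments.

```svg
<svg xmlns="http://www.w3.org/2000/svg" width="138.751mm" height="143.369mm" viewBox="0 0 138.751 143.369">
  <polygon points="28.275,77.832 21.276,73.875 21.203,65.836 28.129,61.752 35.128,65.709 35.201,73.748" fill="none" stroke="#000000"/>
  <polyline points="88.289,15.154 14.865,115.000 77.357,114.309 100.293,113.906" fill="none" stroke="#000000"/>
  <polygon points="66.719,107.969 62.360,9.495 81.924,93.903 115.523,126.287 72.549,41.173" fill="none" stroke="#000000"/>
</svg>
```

G21
G90
G00 X28.275 Y65.537
M4 S331
G1 X21.276 Y69.494 F2571
G1 X21.203 Y77.533
G1 X28.129 Y81.617
G1 X35.128 Y77.660
G1 X35.201 Y69.621
G1 X28.275 Y65.537
M5
G00 X88.289 Y128.215
M4 S331
G1 X14.865 Y28.369 F2571
G1 X77.357 Y29.060
G1 X100.293 Y29.463
M5
G00 X66.719 Y35.400
M4 S331
G1 X62.360 Y133.874 F2571
G1 X81.924 Y49.466
G1 X115.523 Y17.082
G1 X72.549 Y102.196
G1 X66.719 Y35.400
M5

Since the viewBox matches the mm dimensions, user units are millimetres directly. The only transform is the Y-flip y_m = 143.369 − y_svg.

Shape 1 is a regular polygon drawn with `<polygon>`. Its stroke #000000 means engrave at S331, F2571. After flipping Y the toolpath is (28.275,65.537) → (21.276,69.494) → (21.203,77.533) → (28.129,81.617) → (35.128,77.660) → (35.201,69.621) → (28.275,65.537), returning to the start.

Shape 2 is a open polyline drawn with `<polyline>`. Its stroke #000000 means engrave at S331, F2571. After flipping Y the toolpath is (88.289,128.215) → (14.865,28.369) → (77.357,29.060) → (100.293,29.463).

Shape 3 is a closed polygon drawn with `<polygon>`. Its stroke #000000 means engrave at S331, F2571. After flipping Y the toolpath is (66.719,35.400) → (62.360,133.874) → (81.924,49.466) → (115.523,17.082) → (72.549,102.196) → (66.719,35.400), returning to the start.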